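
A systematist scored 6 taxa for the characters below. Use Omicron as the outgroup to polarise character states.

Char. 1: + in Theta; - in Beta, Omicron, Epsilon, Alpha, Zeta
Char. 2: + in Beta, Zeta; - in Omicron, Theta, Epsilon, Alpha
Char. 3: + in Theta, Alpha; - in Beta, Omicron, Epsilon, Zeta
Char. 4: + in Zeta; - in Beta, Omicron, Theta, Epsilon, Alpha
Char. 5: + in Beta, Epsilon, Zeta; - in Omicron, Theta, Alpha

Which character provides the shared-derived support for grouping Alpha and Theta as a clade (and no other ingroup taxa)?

The outgroup has state '-' for every character, so '+' is the derived state throughout.
Char. 1: derived state '+' in Theta only — an autapomorphy, so it tells us nothing about relationships among taxa.
Only Beta and Zeta show the derived state '+' for Char. 2, supporting them as a clade.
Char. 3 (derived state '+') is shared by Alpha and Theta — a synapomorphy uniting that clade.
Char. 4: derived state '+' in Zeta only — an autapomorphy, so it tells us nothing about relationships among taxa.
Char. 5 (derived state '+') is shared by Beta, Epsilon, and Zeta — a synapomorphy uniting that clade.
Most parsimonious ingroup topology: (((Zeta,Beta),Epsilon),(Alpha,Theta)).
The clade {Alpha, Theta} is supported by Char. 3: its derived state '+' occurs in exactly those taxa and in no other taxon (including the outgroup).

Char. 3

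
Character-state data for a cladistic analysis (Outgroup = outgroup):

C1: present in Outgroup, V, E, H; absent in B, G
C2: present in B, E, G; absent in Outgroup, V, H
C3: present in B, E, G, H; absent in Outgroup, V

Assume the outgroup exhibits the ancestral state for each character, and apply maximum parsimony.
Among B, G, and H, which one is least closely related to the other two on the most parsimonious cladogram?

H

Character polarity is set by the outgroup: the derived state is whichever differs from the outgroup's state, so for C1 the derived state is 'absent', and for the remaining characters it is 'present'.
Only B and G show the derived state 'absent' for C1, supporting them as a clade.
C2: derived state 'present' in B, E, and G only — synapomorphy for {B, E, G}.
Only B, E, G, and H show the derived state 'present' for C3, supporting them as a clade.
Most parsimonious ingroup topology: ((((B,G),E),H),V).
G and B share a more recent common ancestor with each other than either does with H, so H is the least closely related of the three.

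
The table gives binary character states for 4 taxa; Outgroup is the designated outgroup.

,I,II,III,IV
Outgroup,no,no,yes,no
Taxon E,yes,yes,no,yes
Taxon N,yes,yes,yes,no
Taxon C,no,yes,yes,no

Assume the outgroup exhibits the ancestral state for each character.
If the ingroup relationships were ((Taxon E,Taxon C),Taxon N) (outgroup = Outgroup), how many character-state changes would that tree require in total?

5

Map each character onto ((Taxon E,Taxon C),Taxon N) (rooted by Outgroup) and count the minimum state changes it requires (Fitch parsimony):
I: 2; II: 1; III: 1; IV: 1.
Total tree length = 5.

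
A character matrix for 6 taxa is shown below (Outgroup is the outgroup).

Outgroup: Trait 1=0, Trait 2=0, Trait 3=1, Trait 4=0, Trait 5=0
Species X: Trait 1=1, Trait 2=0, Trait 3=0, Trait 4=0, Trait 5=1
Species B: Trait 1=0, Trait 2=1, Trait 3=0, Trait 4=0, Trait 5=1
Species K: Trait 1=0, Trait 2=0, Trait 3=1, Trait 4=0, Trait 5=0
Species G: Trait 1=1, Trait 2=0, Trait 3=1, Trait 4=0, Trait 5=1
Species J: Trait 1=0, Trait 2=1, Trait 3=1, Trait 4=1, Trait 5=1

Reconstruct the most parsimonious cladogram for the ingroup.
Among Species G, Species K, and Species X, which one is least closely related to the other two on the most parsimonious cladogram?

Species K

Character polarity is set by the outgroup: the derived state is whichever differs from the outgroup's state, so for Trait 3 the derived state is '0', and for the remaining characters it is '1'.
Only Species G and Species X show the derived state '1' for Trait 1, supporting them as a clade.
Trait 2: derived state '1' in Species B and Species J only — synapomorphy for {Species B, Species J}.
Trait 3 (state '0') occurs in Species B and Species X but conflicts with the nesting implied by the other characters — most parsimoniously interpreted as homoplasy.
Trait 4 (derived state '1') is unique to Species J (autapomorphy; uninformative for grouping).
Only Species B, Species G, Species J, and Species X show the derived state '1' for Trait 5, supporting them as a clade.
Most parsimonious ingroup topology: (((Species X,Species G),(Species B,Species J)),Species K).
Species X and Species G share a more recent common ancestor with each other than either does with Species K, so Species K is the least closely related of the three.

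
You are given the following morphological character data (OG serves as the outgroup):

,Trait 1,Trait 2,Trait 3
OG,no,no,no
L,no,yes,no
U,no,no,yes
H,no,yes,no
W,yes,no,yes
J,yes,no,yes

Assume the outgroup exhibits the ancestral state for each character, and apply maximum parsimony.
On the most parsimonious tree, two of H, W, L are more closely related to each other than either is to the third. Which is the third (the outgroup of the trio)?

W

The outgroup has state 'no' for every character, so 'yes' is the derived state throughout.
Only J and W show the derived state 'yes' for Trait 1, supporting them as a clade.
Only H and L show the derived state 'yes' for Trait 2, supporting them as a clade.
Trait 3: derived state 'yes' in J, U, and W only — synapomorphy for {J, U, W}.
Most parsimonious ingroup topology: (((W,J),U),(L,H)).
L and H share a more recent common ancestor with each other than either does with W, so W is the least closely related of the three.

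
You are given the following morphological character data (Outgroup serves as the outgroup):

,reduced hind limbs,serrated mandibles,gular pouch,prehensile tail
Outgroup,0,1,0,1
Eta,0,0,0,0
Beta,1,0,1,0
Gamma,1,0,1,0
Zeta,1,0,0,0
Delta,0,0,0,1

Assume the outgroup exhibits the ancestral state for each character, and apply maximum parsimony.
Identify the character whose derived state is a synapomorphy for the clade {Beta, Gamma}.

gular pouch

Character polarity is set by the outgroup: the derived state is whichever differs from the outgroup's state, so for serrated mandibles, prehensile tail the derived state is '0', and for the remaining characters it is '1'.
Only Beta, Gamma, and Zeta show the derived state '1' for reduced hind limbs, supporting them as a clade.
All ingroup taxa share the derived state '0' for serrated mandibles; it defines the ingroup but does not resolve relationships within it.
gular pouch (derived state '1') is shared by Beta and Gamma — a synapomorphy uniting that clade.
prehensile tail (derived state '0') is shared by Beta, Eta, Gamma, and Zeta — a synapomorphy uniting that clade.
Most parsimonious ingroup topology: ((Eta,((Beta,Gamma),Zeta)),Delta).
The clade {Beta, Gamma} is supported by gular pouch: its derived state '1' occurs in exactly those taxa and in no other taxon (including the outgroup).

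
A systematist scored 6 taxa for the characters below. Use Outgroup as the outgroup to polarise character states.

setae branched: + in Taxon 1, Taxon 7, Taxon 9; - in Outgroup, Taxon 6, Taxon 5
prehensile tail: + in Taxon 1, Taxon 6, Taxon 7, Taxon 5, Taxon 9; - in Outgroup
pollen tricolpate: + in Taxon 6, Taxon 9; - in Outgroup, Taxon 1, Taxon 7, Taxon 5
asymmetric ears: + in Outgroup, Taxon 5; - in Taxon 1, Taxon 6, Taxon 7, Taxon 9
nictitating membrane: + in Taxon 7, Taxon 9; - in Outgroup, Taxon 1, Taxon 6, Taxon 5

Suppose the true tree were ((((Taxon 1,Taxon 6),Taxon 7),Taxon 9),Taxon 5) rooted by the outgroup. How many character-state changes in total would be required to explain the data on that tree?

Map each character onto ((((Taxon 1,Taxon 6),Taxon 7),Taxon 9),Taxon 5) (rooted by Outgroup) and count the minimum state changes it requires (Fitch parsimony):
setae branched: 2; prehensile tail: 1; pollen tricolpate: 2; asymmetric ears: 1; nictitating membrane: 2.
Total tree length = 8.

8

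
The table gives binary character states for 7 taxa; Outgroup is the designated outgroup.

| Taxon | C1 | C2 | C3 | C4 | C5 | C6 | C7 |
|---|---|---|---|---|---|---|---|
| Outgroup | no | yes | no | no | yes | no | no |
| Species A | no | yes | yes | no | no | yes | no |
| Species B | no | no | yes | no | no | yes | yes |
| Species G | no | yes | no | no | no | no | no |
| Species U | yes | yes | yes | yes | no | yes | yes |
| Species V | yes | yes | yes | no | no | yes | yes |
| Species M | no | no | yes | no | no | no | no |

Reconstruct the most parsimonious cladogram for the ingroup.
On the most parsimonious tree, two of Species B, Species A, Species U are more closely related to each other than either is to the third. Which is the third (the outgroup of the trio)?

Species A

Character polarity is set by the outgroup: the derived state is whichever differs from the outgroup's state, so for C2, C5 the derived state is 'no', and for the remaining characters it is 'yes'.
C1 (derived state 'yes') is shared by Species U and Species V — a synapomorphy uniting that clade.
C2 groups Species B and Species M, which is incompatible with the clades supported by the remaining characters; treating it as convergent (homoplasy) costs fewer steps than any alternative tree.
C3: derived state 'yes' in Species A, Species B, Species M, Species U, and Species V only — synapomorphy for {Species A, Species B, Species M, Species U, Species V}.
C4: derived state 'yes' in Species U only — an autapomorphy, so it tells us nothing about relationships among taxa.
C5 (derived state 'no') is shared by all ingroup taxa — unites the whole ingroup.
C6: derived state 'yes' in Species A, Species B, Species U, and Species V only — synapomorphy for {Species A, Species B, Species U, Species V}.
Only Species B, Species U, and Species V show the derived state 'yes' for C7, supporting them as a clade.
Most parsimonious ingroup topology: (((Species A,(Species B,(Species U,Species V))),Species M),Species G).
Species U and Species B share a more recent common ancestor with each other than either does with Species A, so Species A is the least closely related of the three.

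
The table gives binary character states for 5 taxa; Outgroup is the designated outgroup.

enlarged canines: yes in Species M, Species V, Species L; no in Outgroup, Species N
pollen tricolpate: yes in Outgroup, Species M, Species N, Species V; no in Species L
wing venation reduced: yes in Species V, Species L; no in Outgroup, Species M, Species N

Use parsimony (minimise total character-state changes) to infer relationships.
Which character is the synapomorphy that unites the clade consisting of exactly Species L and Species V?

wing venation reduced

Character polarity is set by the outgroup: the derived state is whichever differs from the outgroup's state, so for pollen tricolpate the derived state is 'no', and for the remaining characters it is 'yes'.
Only Species L, Species M, and Species V show the derived state 'yes' for enlarged canines, supporting them as a clade.
pollen tricolpate: derived state 'no' in Species L only — an autapomorphy, so it tells us nothing about relationships among taxa.
wing venation reduced: derived state 'yes' in Species L and Species V only — synapomorphy for {Species L, Species V}.
Most parsimonious ingroup topology: ((Species M,(Species V,Species L)),Species N).
The clade {Species L, Species V} is supported by wing venation reduced: its derived state 'yes' occurs in exactly those taxa and in no other taxon (including the outgroup).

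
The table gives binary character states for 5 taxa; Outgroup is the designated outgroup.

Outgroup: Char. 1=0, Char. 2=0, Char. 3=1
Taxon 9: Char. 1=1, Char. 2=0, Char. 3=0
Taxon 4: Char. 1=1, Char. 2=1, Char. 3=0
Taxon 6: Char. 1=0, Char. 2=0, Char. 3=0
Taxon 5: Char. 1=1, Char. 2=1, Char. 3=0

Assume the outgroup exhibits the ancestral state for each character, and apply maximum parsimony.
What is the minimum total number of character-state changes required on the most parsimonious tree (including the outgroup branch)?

Character polarity is set by the outgroup: the derived state is whichever differs from the outgroup's state, so for Char. 3 the derived state is '0', and for the remaining characters it is '1'.
Only Taxon 4, Taxon 5, and Taxon 9 show the derived state '1' for Char. 1, supporting them as a clade.
Char. 2 (derived state '1') is shared by Taxon 4 and Taxon 5 — a synapomorphy uniting that clade.
Char. 3 (derived state '0') is shared by all ingroup taxa — unites the whole ingroup.
Most parsimonious ingroup topology: ((Taxon 9,(Taxon 4,Taxon 5)),Taxon 6).
Changes per character on this tree: Char. 1: 1; Char. 2: 1; Char. 3: 1.
Total = 3.

3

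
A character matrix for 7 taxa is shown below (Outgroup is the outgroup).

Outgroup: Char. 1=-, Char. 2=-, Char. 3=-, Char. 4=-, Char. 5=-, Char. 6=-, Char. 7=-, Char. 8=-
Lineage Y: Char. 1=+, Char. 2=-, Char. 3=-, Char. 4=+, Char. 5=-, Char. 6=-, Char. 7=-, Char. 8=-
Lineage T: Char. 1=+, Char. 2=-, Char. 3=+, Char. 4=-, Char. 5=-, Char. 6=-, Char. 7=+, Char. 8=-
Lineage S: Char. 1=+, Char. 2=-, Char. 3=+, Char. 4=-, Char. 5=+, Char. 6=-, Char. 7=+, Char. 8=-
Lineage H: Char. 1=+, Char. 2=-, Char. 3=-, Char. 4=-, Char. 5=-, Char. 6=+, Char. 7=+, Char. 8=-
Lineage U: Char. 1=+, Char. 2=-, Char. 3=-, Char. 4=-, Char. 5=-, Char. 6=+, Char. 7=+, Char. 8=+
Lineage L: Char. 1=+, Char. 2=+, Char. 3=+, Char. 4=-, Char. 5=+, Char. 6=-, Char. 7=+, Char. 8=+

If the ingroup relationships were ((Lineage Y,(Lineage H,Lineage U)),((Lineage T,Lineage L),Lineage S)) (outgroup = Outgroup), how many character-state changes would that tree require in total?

Map each character onto ((Lineage Y,(Lineage H,Lineage U)),((Lineage T,Lineage L),Lineage S)) (rooted by Outgroup) and count the minimum state changes it requires (Fitch parsimony):
Char. 1: 1; Char. 2: 1; Char. 3: 1; Char. 4: 1; Char. 5: 2; Char. 6: 1; Char. 7: 2; Char. 8: 2.
Total tree length = 11.

11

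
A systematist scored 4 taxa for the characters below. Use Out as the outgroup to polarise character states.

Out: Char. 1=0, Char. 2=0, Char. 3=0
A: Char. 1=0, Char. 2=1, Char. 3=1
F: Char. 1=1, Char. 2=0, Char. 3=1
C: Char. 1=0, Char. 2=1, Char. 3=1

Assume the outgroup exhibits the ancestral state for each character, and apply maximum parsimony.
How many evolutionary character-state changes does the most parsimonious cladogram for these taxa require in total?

The outgroup has state '0' for every character, so '1' is the derived state throughout.
Char. 1 (derived state '1') is unique to F (autapomorphy; uninformative for grouping).
Char. 2 (derived state '1') is shared by A and C — a synapomorphy uniting that clade.
Char. 3 (derived state '1') is shared by all ingroup taxa — unites the whole ingroup.
Most parsimonious ingroup topology: ((A,C),F).
Changes per character on this tree: Char. 1: 1; Char. 2: 1; Char. 3: 1.
Total = 3.

3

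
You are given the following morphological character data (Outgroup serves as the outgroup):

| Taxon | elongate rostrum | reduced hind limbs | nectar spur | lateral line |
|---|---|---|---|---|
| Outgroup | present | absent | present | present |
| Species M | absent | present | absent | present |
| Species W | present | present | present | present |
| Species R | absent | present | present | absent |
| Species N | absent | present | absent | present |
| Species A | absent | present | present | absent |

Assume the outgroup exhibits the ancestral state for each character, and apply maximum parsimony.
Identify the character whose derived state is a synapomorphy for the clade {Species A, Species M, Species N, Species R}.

elongate rostrum

Character polarity is set by the outgroup: the derived state is whichever differs from the outgroup's state, so for elongate rostrum, nectar spur, lateral line the derived state is 'absent', and for the remaining characters it is 'present'.
Only Species A, Species M, Species N, and Species R show the derived state 'absent' for elongate rostrum, supporting them as a clade.
reduced hind limbs (derived state 'present') is shared by all ingroup taxa — unites the whole ingroup.
nectar spur (derived state 'absent') is shared by Species M and Species N — a synapomorphy uniting that clade.
lateral line: derived state 'absent' in Species A and Species R only — synapomorphy for {Species A, Species R}.
Most parsimonious ingroup topology: (((Species M,Species N),(Species R,Species A)),Species W).
The clade {Species A, Species M, Species N, Species R} is supported by elongate rostrum: its derived state 'absent' occurs in exactly those taxa and in no other taxon (including the outgroup).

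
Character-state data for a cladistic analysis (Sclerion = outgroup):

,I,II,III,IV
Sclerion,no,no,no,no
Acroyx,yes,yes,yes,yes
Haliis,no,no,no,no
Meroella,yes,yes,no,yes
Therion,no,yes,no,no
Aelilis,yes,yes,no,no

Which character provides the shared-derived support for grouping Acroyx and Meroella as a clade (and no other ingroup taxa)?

IV

The outgroup has state 'no' for every character, so 'yes' is the derived state throughout.
Only Acroyx, Aelilis, and Meroella show the derived state 'yes' for I, supporting them as a clade.
II: derived state 'yes' in Acroyx, Aelilis, Meroella, and Therion only — synapomorphy for {Acroyx, Aelilis, Meroella, Therion}.
III: derived state 'yes' in Acroyx only — an autapomorphy, so it tells us nothing about relationships among taxa.
IV: derived state 'yes' in Acroyx and Meroella only — synapomorphy for {Acroyx, Meroella}.
Most parsimonious ingroup topology: ((((Acroyx,Meroella),Aelilis),Therion),Haliis).
The clade {Acroyx, Meroella} is supported by IV: its derived state 'yes' occurs in exactly those taxa and in no other taxon (including the outgroup).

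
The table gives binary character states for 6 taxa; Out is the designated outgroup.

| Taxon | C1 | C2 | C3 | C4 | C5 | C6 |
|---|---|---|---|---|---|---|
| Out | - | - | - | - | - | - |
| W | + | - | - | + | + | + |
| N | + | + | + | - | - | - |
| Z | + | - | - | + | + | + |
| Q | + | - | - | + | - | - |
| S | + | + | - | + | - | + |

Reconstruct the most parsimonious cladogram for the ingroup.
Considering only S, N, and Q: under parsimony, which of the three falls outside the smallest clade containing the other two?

The outgroup has state '-' for every character, so '+' is the derived state throughout.
All ingroup taxa share the derived state '+' for C1; it defines the ingroup but does not resolve relationships within it.
C2 (state '+') occurs in N and S but conflicts with the nesting implied by the other characters — most parsimoniously interpreted as homoplasy.
C3 (derived state '+') is unique to N (autapomorphy; uninformative for grouping).
Only Q, S, W, and Z show the derived state '+' for C4, supporting them as a clade.
C5 (derived state '+') is shared by W and Z — a synapomorphy uniting that clade.
C6: derived state '+' in S, W, and Z only — synapomorphy for {S, W, Z}.
Most parsimonious ingroup topology: ((((W,Z),S),Q),N).
S and Q share a more recent common ancestor with each other than either does with N, so N is the least closely related of the three.

N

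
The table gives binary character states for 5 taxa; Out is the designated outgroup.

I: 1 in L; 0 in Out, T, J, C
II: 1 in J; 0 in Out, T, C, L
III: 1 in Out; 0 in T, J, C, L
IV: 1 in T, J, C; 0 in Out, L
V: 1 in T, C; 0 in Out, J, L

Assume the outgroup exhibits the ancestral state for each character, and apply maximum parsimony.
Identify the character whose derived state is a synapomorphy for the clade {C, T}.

Character polarity is set by the outgroup: the derived state is whichever differs from the outgroup's state, so for III the derived state is '0', and for the remaining characters it is '1'.
I: derived state '1' in L only — an autapomorphy, so it tells us nothing about relationships among taxa.
II: derived state '1' in J only — an autapomorphy, so it tells us nothing about relationships among taxa.
III (derived state '0') is shared by all ingroup taxa — unites the whole ingroup.
IV: derived state '1' in C, J, and T only — synapomorphy for {C, J, T}.
Only C and T show the derived state '1' for V, supporting them as a clade.
Most parsimonious ingroup topology: (((T,C),J),L).
The clade {C, T} is supported by V: its derived state '1' occurs in exactly those taxa and in no other taxon (including the outgroup).

V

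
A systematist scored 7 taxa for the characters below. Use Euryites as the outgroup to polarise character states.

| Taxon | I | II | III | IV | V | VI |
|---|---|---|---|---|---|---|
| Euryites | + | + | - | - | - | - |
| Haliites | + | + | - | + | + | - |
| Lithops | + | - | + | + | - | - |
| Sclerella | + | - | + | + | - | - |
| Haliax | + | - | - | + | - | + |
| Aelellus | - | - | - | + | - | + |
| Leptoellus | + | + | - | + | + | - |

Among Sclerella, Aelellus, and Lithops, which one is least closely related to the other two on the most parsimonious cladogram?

Character polarity is set by the outgroup: the derived state is whichever differs from the outgroup's state, so for I, II the derived state is '-', and for the remaining characters it is '+'.
I (derived state '-') is unique to Aelellus (autapomorphy; uninformative for grouping).
Only Aelellus, Haliax, Lithops, and Sclerella show the derived state '-' for II, supporting them as a clade.
Only Lithops and Sclerella show the derived state '+' for III, supporting them as a clade.
All ingroup taxa share the derived state '+' for IV; it defines the ingroup but does not resolve relationships within it.
V: derived state '+' in Haliites and Leptoellus only — synapomorphy for {Haliites, Leptoellus}.
Only Aelellus and Haliax show the derived state '+' for VI, supporting them as a clade.
Most parsimonious ingroup topology: ((Haliites,Leptoellus),((Lithops,Sclerella),(Haliax,Aelellus))).
Sclerella and Lithops share a more recent common ancestor with each other than either does with Aelellus, so Aelellus is the least closely related of the three.

Aelellus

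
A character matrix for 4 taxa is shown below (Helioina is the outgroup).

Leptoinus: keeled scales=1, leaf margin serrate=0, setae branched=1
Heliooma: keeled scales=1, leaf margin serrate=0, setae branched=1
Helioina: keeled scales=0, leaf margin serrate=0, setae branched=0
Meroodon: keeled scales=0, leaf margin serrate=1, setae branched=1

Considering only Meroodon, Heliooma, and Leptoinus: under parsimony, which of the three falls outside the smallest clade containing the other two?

Meroodon

The outgroup has state '0' for every character, so '1' is the derived state throughout.
Only Heliooma and Leptoinus show the derived state '1' for keeled scales, supporting them as a clade.
leaf margin serrate: derived state '1' in Meroodon only — an autapomorphy, so it tells us nothing about relationships among taxa.
setae branched (derived state '1') is shared by all ingroup taxa — unites the whole ingroup.
Most parsimonious ingroup topology: ((Heliooma,Leptoinus),Meroodon).
Leptoinus and Heliooma share a more recent common ancestor with each other than either does with Meroodon, so Meroodon is the least closely related of the three.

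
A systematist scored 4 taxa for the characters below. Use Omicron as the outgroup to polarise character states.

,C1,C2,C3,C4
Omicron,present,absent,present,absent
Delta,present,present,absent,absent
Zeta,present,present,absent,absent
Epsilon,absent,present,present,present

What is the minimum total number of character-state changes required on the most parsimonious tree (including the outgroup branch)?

4

Character polarity is set by the outgroup: the derived state is whichever differs from the outgroup's state, so for C1, C3 the derived state is 'absent', and for the remaining characters it is 'present'.
C1: derived state 'absent' in Epsilon only — an autapomorphy, so it tells us nothing about relationships among taxa.
C2 (derived state 'present') is shared by all ingroup taxa — unites the whole ingroup.
C3 (derived state 'absent') is shared by Delta and Zeta — a synapomorphy uniting that clade.
C4: derived state 'present' in Epsilon only — an autapomorphy, so it tells us nothing about relationships among taxa.
Most parsimonious ingroup topology: ((Delta,Zeta),Epsilon).
Changes per character on this tree: C1: 1; C2: 1; C3: 1; C4: 1.
Total = 4.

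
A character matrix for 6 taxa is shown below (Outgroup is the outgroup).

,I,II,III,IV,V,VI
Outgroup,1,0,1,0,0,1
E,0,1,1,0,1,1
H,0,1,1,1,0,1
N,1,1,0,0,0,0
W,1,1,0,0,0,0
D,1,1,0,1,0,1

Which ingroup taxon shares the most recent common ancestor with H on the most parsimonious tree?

E

Character polarity is set by the outgroup: the derived state is whichever differs from the outgroup's state, so for I, III, VI the derived state is '0', and for the remaining characters it is '1'.
Only E and H show the derived state '0' for I, supporting them as a clade.
All ingroup taxa share the derived state '1' for II; it defines the ingroup but does not resolve relationships within it.
III (derived state '0') is shared by D, N, and W — a synapomorphy uniting that clade.
IV (state '1') occurs in D and H but conflicts with the nesting implied by the other characters — most parsimoniously interpreted as homoplasy.
V (derived state '1') is unique to E (autapomorphy; uninformative for grouping).
VI: derived state '0' in N and W only — synapomorphy for {N, W}.
Most parsimonious ingroup topology: ((E,H),((N,W),D)).
H and E form a cherry on this tree, so they are sister taxa.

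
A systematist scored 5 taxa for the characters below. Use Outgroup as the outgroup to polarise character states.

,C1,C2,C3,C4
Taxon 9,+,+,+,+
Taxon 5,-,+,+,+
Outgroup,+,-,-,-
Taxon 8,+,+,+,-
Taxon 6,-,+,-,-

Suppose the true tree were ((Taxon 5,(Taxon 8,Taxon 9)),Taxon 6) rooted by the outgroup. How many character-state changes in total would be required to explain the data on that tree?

6

Map each character onto ((Taxon 5,(Taxon 8,Taxon 9)),Taxon 6) (rooted by Outgroup) and count the minimum state changes it requires (Fitch parsimony):
C1: 2; C2: 1; C3: 1; C4: 2.
Total tree length = 6.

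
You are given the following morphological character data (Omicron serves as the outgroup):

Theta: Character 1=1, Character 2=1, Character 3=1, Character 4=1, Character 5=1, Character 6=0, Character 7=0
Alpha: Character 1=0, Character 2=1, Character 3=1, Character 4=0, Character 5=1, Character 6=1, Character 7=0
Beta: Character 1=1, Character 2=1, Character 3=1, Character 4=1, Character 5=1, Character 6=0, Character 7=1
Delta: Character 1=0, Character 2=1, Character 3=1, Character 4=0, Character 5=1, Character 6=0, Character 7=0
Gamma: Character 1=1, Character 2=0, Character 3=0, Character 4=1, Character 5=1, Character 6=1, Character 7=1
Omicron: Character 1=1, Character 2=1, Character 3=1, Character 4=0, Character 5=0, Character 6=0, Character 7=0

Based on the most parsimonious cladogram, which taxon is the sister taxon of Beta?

Character polarity is set by the outgroup: the derived state is whichever differs from the outgroup's state, so for Character 1, Character 2, Character 3 the derived state is '0', and for the remaining characters it is '1'.
Character 1: derived state '0' in Alpha and Delta only — synapomorphy for {Alpha, Delta}.
Character 2 (derived state '0') is unique to Gamma (autapomorphy; uninformative for grouping).
Character 3 (derived state '0') is unique to Gamma (autapomorphy; uninformative for grouping).
Character 4: derived state '1' in Beta, Gamma, and Theta only — synapomorphy for {Beta, Gamma, Theta}.
Character 5 (derived state '1') is shared by all ingroup taxa — unites the whole ingroup.
Character 6 groups Alpha and Gamma, which is incompatible with the clades supported by the remaining characters; treating it as convergent (homoplasy) costs fewer steps than any alternative tree.
Only Beta and Gamma show the derived state '1' for Character 7, supporting them as a clade.
Most parsimonious ingroup topology: (((Gamma,Beta),Theta),(Alpha,Delta)).
Beta and Gamma form a cherry on this tree, so they are sister taxa.

Gamma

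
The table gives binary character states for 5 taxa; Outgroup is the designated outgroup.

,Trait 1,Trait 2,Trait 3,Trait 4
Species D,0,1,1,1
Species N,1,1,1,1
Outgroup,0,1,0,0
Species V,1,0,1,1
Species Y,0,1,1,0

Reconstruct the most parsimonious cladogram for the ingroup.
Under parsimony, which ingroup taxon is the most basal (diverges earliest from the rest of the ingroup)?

Species Y

Character polarity is set by the outgroup: the derived state is whichever differs from the outgroup's state, so for Trait 2 the derived state is '0', and for the remaining characters it is '1'.
Only Species N and Species V show the derived state '1' for Trait 1, supporting them as a clade.
Trait 2: derived state '0' in Species V only — an autapomorphy, so it tells us nothing about relationships among taxa.
Trait 3 (derived state '1') is shared by all ingroup taxa — unites the whole ingroup.
Only Species D, Species N, and Species V show the derived state '1' for Trait 4, supporting them as a clade.
Most parsimonious ingroup topology: (Species Y,(Species D,(Species N,Species V))).
Species Y is sister to the clade containing all other ingroup taxa, so it is the earliest-diverging (most basal) ingroup lineage.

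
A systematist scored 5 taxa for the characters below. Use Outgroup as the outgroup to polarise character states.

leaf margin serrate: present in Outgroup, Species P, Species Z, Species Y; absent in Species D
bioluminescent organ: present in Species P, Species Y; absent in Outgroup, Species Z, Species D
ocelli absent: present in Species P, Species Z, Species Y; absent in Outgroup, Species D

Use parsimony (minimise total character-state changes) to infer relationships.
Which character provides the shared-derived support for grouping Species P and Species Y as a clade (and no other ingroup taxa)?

Character polarity is set by the outgroup: the derived state is whichever differs from the outgroup's state, so for leaf margin serrate the derived state is 'absent', and for the remaining characters it is 'present'.
leaf margin serrate: derived state 'absent' in Species D only — an autapomorphy, so it tells us nothing about relationships among taxa.
bioluminescent organ: derived state 'present' in Species P and Species Y only — synapomorphy for {Species P, Species Y}.
Only Species P, Species Y, and Species Z show the derived state 'present' for ocelli absent, supporting them as a clade.
Most parsimonious ingroup topology: ((Species Z,(Species Y,Species P)),Species D).
The clade {Species P, Species Y} is supported by bioluminescent organ: its derived state 'present' occurs in exactly those taxa and in no other taxon (including the outgroup).

bioluminescent organ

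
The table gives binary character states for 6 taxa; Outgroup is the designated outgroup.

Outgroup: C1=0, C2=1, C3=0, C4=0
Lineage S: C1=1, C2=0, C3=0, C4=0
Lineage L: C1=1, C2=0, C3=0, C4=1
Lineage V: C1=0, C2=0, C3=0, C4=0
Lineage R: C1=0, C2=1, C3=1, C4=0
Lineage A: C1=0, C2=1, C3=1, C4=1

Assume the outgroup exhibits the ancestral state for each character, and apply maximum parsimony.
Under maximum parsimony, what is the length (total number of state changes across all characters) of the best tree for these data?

Character polarity is set by the outgroup: the derived state is whichever differs from the outgroup's state, so for C2 the derived state is '0', and for the remaining characters it is '1'.
Only Lineage L and Lineage S show the derived state '1' for C1, supporting them as a clade.
C2: derived state '0' in Lineage L, Lineage S, and Lineage V only — synapomorphy for {Lineage L, Lineage S, Lineage V}.
C3: derived state '1' in Lineage A and Lineage R only — synapomorphy for {Lineage A, Lineage R}.
C4 groups Lineage A and Lineage L, which is incompatible with the clades supported by the remaining characters; treating it as convergent (homoplasy) costs fewer steps than any alternative tree.
Most parsimonious ingroup topology: (((Lineage S,Lineage L),Lineage V),(Lineage R,Lineage A)).
Changes per character on this tree: C1: 1; C2: 1; C3: 1; C4: 2.
Total = 5.

5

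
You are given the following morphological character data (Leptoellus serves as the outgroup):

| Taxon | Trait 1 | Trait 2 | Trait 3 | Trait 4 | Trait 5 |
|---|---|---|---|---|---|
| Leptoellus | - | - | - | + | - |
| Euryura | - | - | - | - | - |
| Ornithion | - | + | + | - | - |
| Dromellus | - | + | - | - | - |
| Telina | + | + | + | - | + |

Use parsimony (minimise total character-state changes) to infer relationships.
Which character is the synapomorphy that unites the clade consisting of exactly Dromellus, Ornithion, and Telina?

Character polarity is set by the outgroup: the derived state is whichever differs from the outgroup's state, so for Trait 4 the derived state is '-', and for the remaining characters it is '+'.
Trait 1 (derived state '+') is unique to Telina (autapomorphy; uninformative for grouping).
Only Dromellus, Ornithion, and Telina show the derived state '+' for Trait 2, supporting them as a clade.
Trait 3: derived state '+' in Ornithion and Telina only — synapomorphy for {Ornithion, Telina}.
All ingroup taxa share the derived state '-' for Trait 4; it defines the ingroup but does not resolve relationships within it.
Trait 5: derived state '+' in Telina only — an autapomorphy, so it tells us nothing about relationships among taxa.
Most parsimonious ingroup topology: (Euryura,((Ornithion,Telina),Dromellus)).
The clade {Dromellus, Ornithion, Telina} is supported by Trait 2: its derived state '+' occurs in exactly those taxa and in no other taxon (including the outgroup).

Trait 2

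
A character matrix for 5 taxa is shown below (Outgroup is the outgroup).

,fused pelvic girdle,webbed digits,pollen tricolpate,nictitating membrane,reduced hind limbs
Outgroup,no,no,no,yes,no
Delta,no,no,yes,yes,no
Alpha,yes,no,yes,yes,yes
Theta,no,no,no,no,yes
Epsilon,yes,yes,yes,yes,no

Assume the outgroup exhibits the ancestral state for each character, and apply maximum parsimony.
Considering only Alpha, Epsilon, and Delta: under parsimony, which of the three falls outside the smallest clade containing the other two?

Character polarity is set by the outgroup: the derived state is whichever differs from the outgroup's state, so for nictitating membrane the derived state is 'no', and for the remaining characters it is 'yes'.
fused pelvic girdle: derived state 'yes' in Alpha and Epsilon only — synapomorphy for {Alpha, Epsilon}.
webbed digits: derived state 'yes' in Epsilon only — an autapomorphy, so it tells us nothing about relationships among taxa.
pollen tricolpate: derived state 'yes' in Alpha, Delta, and Epsilon only — synapomorphy for {Alpha, Delta, Epsilon}.
nictitating membrane: derived state 'no' in Theta only — an autapomorphy, so it tells us nothing about relationships among taxa.
reduced hind limbs groups Alpha and Theta, which is incompatible with the clades supported by the remaining characters; treating it as convergent (homoplasy) costs fewer steps than any alternative tree.
Most parsimonious ingroup topology: (((Epsilon,Alpha),Delta),Theta).
Epsilon and Alpha share a more recent common ancestor with each other than either does with Delta, so Delta is the least closely related of the three.

Delta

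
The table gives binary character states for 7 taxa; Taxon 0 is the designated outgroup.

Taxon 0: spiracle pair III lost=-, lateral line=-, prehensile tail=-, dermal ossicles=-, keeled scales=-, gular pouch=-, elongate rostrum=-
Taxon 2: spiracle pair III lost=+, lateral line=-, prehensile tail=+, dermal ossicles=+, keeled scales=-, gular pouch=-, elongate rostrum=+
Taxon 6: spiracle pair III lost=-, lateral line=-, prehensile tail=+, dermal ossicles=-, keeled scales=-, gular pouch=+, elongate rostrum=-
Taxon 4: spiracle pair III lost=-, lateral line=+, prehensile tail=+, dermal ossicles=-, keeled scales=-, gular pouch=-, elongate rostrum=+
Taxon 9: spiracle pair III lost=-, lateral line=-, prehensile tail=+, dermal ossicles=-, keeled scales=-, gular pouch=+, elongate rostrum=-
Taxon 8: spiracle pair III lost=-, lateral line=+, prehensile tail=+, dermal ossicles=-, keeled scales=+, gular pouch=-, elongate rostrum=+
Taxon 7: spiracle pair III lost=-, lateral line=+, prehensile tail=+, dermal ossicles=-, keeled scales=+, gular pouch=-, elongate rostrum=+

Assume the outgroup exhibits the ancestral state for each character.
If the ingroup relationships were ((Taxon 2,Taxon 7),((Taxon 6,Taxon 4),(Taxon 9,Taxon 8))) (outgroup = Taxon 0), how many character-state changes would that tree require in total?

Map each character onto ((Taxon 2,Taxon 7),((Taxon 6,Taxon 4),(Taxon 9,Taxon 8))) (rooted by Taxon 0) and count the minimum state changes it requires (Fitch parsimony):
spiracle pair III lost: 1; lateral line: 3; prehensile tail: 1; dermal ossicles: 1; keeled scales: 2; gular pouch: 2; elongate rostrum: 3.
Total tree length = 13.

13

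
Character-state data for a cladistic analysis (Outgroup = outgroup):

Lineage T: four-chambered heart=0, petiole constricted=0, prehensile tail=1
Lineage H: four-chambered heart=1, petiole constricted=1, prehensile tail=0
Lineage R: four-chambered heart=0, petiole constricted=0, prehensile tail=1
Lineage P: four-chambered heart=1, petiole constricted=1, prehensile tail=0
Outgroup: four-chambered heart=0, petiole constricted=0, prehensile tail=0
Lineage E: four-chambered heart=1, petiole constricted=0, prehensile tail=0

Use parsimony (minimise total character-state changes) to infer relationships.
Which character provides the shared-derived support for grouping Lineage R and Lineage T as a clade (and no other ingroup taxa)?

The outgroup has state '0' for every character, so '1' is the derived state throughout.
Only Lineage E, Lineage H, and Lineage P show the derived state '1' for four-chambered heart, supporting them as a clade.
petiole constricted (derived state '1') is shared by Lineage H and Lineage P — a synapomorphy uniting that clade.
prehensile tail: derived state '1' in Lineage R and Lineage T only — synapomorphy for {Lineage R, Lineage T}.
Most parsimonious ingroup topology: ((Lineage R,Lineage T),(Lineage E,(Lineage P,Lineage H))).
The clade {Lineage R, Lineage T} is supported by prehensile tail: its derived state '1' occurs in exactly those taxa and in no other taxon (including the outgroup).

prehensile tail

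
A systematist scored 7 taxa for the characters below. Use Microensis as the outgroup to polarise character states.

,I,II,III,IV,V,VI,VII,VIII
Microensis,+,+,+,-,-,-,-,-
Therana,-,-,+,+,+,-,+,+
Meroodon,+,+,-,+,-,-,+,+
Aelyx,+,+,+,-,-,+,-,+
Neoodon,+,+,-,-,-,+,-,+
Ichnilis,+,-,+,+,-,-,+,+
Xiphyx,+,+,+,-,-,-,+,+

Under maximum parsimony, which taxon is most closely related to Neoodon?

Aelyx

Character polarity is set by the outgroup: the derived state is whichever differs from the outgroup's state, so for I, II, III the derived state is '-', and for the remaining characters it is '+'.
I: derived state '-' in Therana only — an autapomorphy, so it tells us nothing about relationships among taxa.
II: derived state '-' in Ichnilis and Therana only — synapomorphy for {Ichnilis, Therana}.
III (state '-') occurs in Meroodon and Neoodon but conflicts with the nesting implied by the other characters — most parsimoniously interpreted as homoplasy.
IV (derived state '+') is shared by Ichnilis, Meroodon, and Therana — a synapomorphy uniting that clade.
V: derived state '+' in Therana only — an autapomorphy, so it tells us nothing about relationships among taxa.
VI: derived state '+' in Aelyx and Neoodon only — synapomorphy for {Aelyx, Neoodon}.
VII (derived state '+') is shared by Ichnilis, Meroodon, Therana, and Xiphyx — a synapomorphy uniting that clade.
VIII (derived state '+') is shared by all ingroup taxa — unites the whole ingroup.
Most parsimonious ingroup topology: ((((Therana,Ichnilis),Meroodon),Xiphyx),(Aelyx,Neoodon)).
Neoodon and Aelyx form a cherry on this tree, so they are sister taxa.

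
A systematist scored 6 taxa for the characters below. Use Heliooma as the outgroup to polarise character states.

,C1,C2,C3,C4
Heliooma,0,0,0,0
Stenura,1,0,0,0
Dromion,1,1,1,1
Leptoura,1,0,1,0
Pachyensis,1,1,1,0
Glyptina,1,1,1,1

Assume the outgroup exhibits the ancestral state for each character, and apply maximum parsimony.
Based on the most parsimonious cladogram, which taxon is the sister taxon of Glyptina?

Dromion

The outgroup has state '0' for every character, so '1' is the derived state throughout.
All ingroup taxa share the derived state '1' for C1; it defines the ingroup but does not resolve relationships within it.
C2: derived state '1' in Dromion, Glyptina, and Pachyensis only — synapomorphy for {Dromion, Glyptina, Pachyensis}.
C3: derived state '1' in Dromion, Glyptina, Leptoura, and Pachyensis only — synapomorphy for {Dromion, Glyptina, Leptoura, Pachyensis}.
C4: derived state '1' in Dromion and Glyptina only — synapomorphy for {Dromion, Glyptina}.
Most parsimonious ingroup topology: (Stenura,(((Dromion,Glyptina),Pachyensis),Leptoura)).
Glyptina and Dromion form a cherry on this tree, so they are sister taxa.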